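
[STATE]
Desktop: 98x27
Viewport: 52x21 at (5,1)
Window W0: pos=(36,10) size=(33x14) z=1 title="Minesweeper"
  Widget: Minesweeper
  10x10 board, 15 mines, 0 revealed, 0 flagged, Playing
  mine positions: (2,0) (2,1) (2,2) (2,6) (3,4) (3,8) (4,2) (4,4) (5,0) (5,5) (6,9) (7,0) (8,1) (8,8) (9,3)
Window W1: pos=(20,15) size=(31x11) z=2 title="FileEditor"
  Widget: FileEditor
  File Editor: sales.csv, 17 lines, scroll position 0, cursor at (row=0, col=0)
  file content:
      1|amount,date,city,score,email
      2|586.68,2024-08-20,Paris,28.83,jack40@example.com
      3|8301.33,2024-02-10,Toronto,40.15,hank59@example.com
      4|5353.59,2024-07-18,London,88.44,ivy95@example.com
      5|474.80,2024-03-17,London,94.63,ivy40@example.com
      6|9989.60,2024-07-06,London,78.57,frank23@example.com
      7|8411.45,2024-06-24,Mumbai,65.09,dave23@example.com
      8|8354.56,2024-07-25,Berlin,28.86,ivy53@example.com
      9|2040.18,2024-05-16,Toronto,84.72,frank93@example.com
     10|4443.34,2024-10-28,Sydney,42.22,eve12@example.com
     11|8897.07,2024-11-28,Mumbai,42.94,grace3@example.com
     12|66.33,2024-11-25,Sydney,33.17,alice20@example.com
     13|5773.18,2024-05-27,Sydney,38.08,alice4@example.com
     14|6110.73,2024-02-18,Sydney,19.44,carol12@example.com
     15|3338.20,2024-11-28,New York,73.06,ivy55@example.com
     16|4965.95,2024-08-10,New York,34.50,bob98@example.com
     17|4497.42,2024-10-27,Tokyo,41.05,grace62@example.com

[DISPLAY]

                                                    
                                                    
                                                    
                                                    
                                                    
                                                    
                                                    
                                                    
                                                    
                               ┏━━━━━━━━━━━━━━━━━━━━
                               ┃ Minesweeper        
                               ┠────────────────────
                               ┃■■■■■■■■■■          
                               ┃■■■■■■■■■■          
               ┏━━━━━━━━━━━━━━━━━━━━━━━━━━━━━┓      
               ┃ FileEditor                  ┃      
               ┠─────────────────────────────┨      
               ┃█mount,date,city,score,email▲┃      
               ┃586.68,2024-08-20,Paris,28.8█┃      
               ┃8301.33,2024-02-10,Toronto,4░┃      
               ┃5353.59,2024-07-18,London,88░┃      


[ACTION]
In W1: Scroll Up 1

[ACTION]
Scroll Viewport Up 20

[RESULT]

                                                    
                                                    
                                                    
                                                    
                                                    
                                                    
                                                    
                                                    
                                                    
                                                    
                               ┏━━━━━━━━━━━━━━━━━━━━
                               ┃ Minesweeper        
                               ┠────────────────────
                               ┃■■■■■■■■■■          
                               ┃■■■■■■■■■■          
               ┏━━━━━━━━━━━━━━━━━━━━━━━━━━━━━┓      
               ┃ FileEditor                  ┃      
               ┠─────────────────────────────┨      
               ┃█mount,date,city,score,email▲┃      
               ┃586.68,2024-08-20,Paris,28.8█┃      
               ┃8301.33,2024-02-10,Toronto,4░┃      


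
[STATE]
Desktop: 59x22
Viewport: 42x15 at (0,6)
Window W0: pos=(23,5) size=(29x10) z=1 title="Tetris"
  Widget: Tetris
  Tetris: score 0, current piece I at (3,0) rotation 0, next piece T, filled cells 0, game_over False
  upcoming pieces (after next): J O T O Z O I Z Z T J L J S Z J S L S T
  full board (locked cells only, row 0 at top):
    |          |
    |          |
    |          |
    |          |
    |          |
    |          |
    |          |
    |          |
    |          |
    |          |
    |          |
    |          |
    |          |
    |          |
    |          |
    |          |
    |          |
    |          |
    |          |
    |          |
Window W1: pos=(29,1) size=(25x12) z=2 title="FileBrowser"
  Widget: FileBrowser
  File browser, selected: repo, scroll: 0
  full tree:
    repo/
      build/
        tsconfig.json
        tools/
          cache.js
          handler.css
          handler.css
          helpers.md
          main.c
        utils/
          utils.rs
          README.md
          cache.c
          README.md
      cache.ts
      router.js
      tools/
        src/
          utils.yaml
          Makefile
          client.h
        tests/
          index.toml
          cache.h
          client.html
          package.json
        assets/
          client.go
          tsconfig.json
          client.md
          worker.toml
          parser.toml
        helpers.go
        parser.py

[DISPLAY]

                       ┃ Tetr┃    cache.ts
                       ┠─────┃    router.j
                       ┃     ┃    [+] tool
                       ┃     ┃            
                       ┃     ┃            
                       ┃     ┃            
                       ┃     ┗━━━━━━━━━━━━
                       ┃          │       
                       ┗━━━━━━━━━━━━━━━━━━
                                          
                                          
                                          
                                          
                                          
                                          


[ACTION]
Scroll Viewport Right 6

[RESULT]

                 ┃ Tetr┃    cache.ts      
                 ┠─────┃    router.js     
                 ┃     ┃    [+] tools/    
                 ┃     ┃                  
                 ┃     ┃                  
                 ┃     ┃                  
                 ┃     ┗━━━━━━━━━━━━━━━━━━
                 ┃          │             
                 ┗━━━━━━━━━━━━━━━━━━━━━━━━
                                          
                                          
                                          
                                          
                                          
                                          


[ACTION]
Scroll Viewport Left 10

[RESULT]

                       ┃ Tetr┃    cache.ts
                       ┠─────┃    router.j
                       ┃     ┃    [+] tool
                       ┃     ┃            
                       ┃     ┃            
                       ┃     ┃            
                       ┃     ┗━━━━━━━━━━━━
                       ┃          │       
                       ┗━━━━━━━━━━━━━━━━━━
                                          
                                          
                                          
                                          
                                          
                                          


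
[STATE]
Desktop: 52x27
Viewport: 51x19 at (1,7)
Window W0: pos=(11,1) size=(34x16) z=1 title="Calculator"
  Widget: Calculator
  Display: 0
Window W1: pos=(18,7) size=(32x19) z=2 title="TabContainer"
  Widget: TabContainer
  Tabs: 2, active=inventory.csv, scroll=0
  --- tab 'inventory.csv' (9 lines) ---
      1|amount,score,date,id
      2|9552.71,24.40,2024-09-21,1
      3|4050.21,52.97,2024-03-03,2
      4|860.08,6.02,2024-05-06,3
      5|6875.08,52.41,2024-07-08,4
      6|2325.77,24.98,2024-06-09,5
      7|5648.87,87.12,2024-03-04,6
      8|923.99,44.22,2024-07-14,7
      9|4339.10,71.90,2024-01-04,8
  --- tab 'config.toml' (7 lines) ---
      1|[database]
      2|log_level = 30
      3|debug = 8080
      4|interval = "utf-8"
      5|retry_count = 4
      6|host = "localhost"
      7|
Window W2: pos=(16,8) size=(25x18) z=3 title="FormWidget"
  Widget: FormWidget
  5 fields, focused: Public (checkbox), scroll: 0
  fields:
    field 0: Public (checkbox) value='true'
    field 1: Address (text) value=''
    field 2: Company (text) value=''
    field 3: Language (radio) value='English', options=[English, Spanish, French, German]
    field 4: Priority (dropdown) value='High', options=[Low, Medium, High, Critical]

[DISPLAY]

          ┃├───┼─┏━━━━━━━━━━━━━━━━━━━━━━━━━━━━━━┓  
          ┃│ 4 ┏━━━━━━━━━━━━━━━━━━━━━━━┓        ┃  
          ┃├───┃ FormWidget            ┃────────┨  
          ┃│ 1 ┠───────────────────────┨g.toml  ┃  
          ┃├───┃> Public:     [x]      ┃────────┃  
          ┃│ 0 ┃  Address:    [       ]┃        ┃  
          ┃├───┃  Company:    [       ]┃21,1    ┃  
          ┃│ C ┃  Language:   (●) Engli┃03,2    ┃  
          ┃└───┃  Priority:   [High  ▼]┃,3      ┃  
          ┗━━━━┃                       ┃08,4    ┃  
               ┃                       ┃09,5    ┃  
               ┃                       ┃04,6    ┃  
               ┃                       ┃4,7     ┃  
               ┃                       ┃04,8    ┃  
               ┃                       ┃        ┃  
               ┃                       ┃        ┃  
               ┃                       ┃        ┃  
               ┃                       ┃        ┃  
               ┗━━━━━━━━━━━━━━━━━━━━━━━┛━━━━━━━━┛  


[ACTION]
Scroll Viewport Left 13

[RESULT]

           ┃├───┼─┏━━━━━━━━━━━━━━━━━━━━━━━━━━━━━━┓ 
           ┃│ 4 ┏━━━━━━━━━━━━━━━━━━━━━━━┓        ┃ 
           ┃├───┃ FormWidget            ┃────────┨ 
           ┃│ 1 ┠───────────────────────┨g.toml  ┃ 
           ┃├───┃> Public:     [x]      ┃────────┃ 
           ┃│ 0 ┃  Address:    [       ]┃        ┃ 
           ┃├───┃  Company:    [       ]┃21,1    ┃ 
           ┃│ C ┃  Language:   (●) Engli┃03,2    ┃ 
           ┃└───┃  Priority:   [High  ▼]┃,3      ┃ 
           ┗━━━━┃                       ┃08,4    ┃ 
                ┃                       ┃09,5    ┃ 
                ┃                       ┃04,6    ┃ 
                ┃                       ┃4,7     ┃ 
                ┃                       ┃04,8    ┃ 
                ┃                       ┃        ┃ 
                ┃                       ┃        ┃ 
                ┃                       ┃        ┃ 
                ┃                       ┃        ┃ 
                ┗━━━━━━━━━━━━━━━━━━━━━━━┛━━━━━━━━┛ 


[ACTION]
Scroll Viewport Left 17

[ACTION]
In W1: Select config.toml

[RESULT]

           ┃├───┼─┏━━━━━━━━━━━━━━━━━━━━━━━━━━━━━━┓ 
           ┃│ 4 ┏━━━━━━━━━━━━━━━━━━━━━━━┓        ┃ 
           ┃├───┃ FormWidget            ┃────────┨ 
           ┃│ 1 ┠───────────────────────┨g.toml] ┃ 
           ┃├───┃> Public:     [x]      ┃────────┃ 
           ┃│ 0 ┃  Address:    [       ]┃        ┃ 
           ┃├───┃  Company:    [       ]┃        ┃ 
           ┃│ C ┃  Language:   (●) Engli┃        ┃ 
           ┃└───┃  Priority:   [High  ▼]┃        ┃ 
           ┗━━━━┃                       ┃        ┃ 
                ┃                       ┃        ┃ 
                ┃                       ┃        ┃ 
                ┃                       ┃        ┃ 
                ┃                       ┃        ┃ 
                ┃                       ┃        ┃ 
                ┃                       ┃        ┃ 
                ┃                       ┃        ┃ 
                ┃                       ┃        ┃ 
                ┗━━━━━━━━━━━━━━━━━━━━━━━┛━━━━━━━━┛ 


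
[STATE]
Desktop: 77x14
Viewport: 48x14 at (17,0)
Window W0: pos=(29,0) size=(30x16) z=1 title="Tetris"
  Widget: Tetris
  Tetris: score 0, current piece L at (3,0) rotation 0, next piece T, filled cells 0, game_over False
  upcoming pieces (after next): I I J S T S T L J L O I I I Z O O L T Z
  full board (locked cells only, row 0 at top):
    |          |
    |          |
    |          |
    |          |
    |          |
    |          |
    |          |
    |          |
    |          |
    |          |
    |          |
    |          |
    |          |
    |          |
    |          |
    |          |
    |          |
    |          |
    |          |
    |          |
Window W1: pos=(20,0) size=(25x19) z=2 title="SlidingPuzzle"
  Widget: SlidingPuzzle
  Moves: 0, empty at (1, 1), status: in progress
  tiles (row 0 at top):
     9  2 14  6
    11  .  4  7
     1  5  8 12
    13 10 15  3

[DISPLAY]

   ┏━━━━━━━━━━━━━━━━━━━━━━━┓━━━━━━━━━━━━━┓      
   ┃ SlidingPuzzle         ┃             ┃      
   ┠───────────────────────┨─────────────┨      
   ┃┌────┬────┬────┬────┐  ┃:            ┃      
   ┃│  9 │  2 │ 14 │  6 │  ┃             ┃      
   ┃├────┼────┼────┼────┤  ┃             ┃      
   ┃│ 11 │    │  4 │  7 │  ┃             ┃      
   ┃├────┼────┼────┼────┤  ┃             ┃      
   ┃│  1 │  5 │  8 │ 12 │  ┃             ┃      
   ┃├────┼────┼────┼────┤  ┃e:           ┃      
   ┃│ 13 │ 10 │ 15 │  3 │  ┃             ┃      
   ┃└────┴────┴────┴────┘  ┃             ┃      
   ┃Moves: 0               ┃             ┃      
   ┃                       ┃             ┃      


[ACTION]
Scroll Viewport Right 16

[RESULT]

━━━━━━━━━━━━━━━┓━━━━━━━━━━━━━┓                  
Puzzle         ┃             ┃                  
───────────────┨─────────────┨                  
──┬────┬────┐  ┃:            ┃                  
2 │ 14 │  6 │  ┃             ┃                  
──┼────┼────┤  ┃             ┃                  
  │  4 │  7 │  ┃             ┃                  
──┼────┼────┤  ┃             ┃                  
5 │  8 │ 12 │  ┃             ┃                  
──┼────┼────┤  ┃e:           ┃                  
0 │ 15 │  3 │  ┃             ┃                  
──┴────┴────┘  ┃             ┃                  
               ┃             ┃                  
               ┃             ┃                  


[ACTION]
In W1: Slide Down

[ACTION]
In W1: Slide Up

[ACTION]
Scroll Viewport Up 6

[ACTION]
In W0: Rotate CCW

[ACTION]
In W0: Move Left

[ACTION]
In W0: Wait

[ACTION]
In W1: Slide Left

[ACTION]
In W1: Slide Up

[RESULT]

━━━━━━━━━━━━━━━┓━━━━━━━━━━━━━┓                  
Puzzle         ┃             ┃                  
───────────────┨─────────────┨                  
──┬────┬────┐  ┃:            ┃                  
2 │ 14 │  6 │  ┃             ┃                  
──┼────┼────┤  ┃             ┃                  
4 │  8 │  7 │  ┃             ┃                  
──┼────┼────┤  ┃             ┃                  
5 │    │ 12 │  ┃             ┃                  
──┼────┼────┤  ┃e:           ┃                  
0 │ 15 │  3 │  ┃             ┃                  
──┴────┴────┘  ┃             ┃                  
               ┃             ┃                  
               ┃             ┃                  


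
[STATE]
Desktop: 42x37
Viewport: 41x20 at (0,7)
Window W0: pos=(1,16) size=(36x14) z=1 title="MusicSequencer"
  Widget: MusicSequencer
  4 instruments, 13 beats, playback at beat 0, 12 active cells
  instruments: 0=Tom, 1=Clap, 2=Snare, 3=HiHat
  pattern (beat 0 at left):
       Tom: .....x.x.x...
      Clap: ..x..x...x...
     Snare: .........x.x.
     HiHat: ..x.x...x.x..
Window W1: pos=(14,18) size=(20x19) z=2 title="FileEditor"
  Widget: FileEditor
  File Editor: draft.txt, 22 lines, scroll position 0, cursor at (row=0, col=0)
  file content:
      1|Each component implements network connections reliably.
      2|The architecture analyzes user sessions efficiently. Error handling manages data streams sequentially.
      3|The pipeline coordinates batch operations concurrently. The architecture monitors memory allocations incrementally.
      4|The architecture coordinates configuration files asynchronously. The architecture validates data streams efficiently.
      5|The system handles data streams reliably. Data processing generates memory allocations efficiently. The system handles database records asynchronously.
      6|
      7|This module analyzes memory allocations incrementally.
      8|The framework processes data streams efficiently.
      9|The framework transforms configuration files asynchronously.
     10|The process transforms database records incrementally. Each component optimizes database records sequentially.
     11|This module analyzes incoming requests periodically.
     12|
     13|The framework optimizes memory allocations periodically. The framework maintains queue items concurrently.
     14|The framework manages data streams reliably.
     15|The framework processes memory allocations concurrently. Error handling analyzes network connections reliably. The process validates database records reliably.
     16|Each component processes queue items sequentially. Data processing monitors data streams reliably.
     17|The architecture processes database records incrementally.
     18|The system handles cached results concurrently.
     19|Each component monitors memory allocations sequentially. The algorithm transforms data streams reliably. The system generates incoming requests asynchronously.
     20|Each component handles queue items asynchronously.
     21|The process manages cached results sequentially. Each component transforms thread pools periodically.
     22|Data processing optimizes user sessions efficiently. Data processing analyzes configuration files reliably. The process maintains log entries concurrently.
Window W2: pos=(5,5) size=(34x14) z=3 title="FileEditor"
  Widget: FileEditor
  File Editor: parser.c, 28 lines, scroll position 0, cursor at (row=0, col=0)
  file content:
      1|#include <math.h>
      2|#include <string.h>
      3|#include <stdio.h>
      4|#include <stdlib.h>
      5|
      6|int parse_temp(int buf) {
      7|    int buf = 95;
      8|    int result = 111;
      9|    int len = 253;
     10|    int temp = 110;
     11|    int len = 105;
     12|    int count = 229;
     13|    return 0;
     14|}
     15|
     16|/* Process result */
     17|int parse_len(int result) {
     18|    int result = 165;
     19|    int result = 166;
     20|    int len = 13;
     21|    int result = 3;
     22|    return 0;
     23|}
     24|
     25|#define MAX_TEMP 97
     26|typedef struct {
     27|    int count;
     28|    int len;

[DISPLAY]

     ┠────────────────────────────────┨  
     ┃█include <math.h>              ▲┃  
     ┃#include <string.h>            █┃  
     ┃#include <stdio.h>             ░┃  
     ┃#include <stdlib.h>            ░┃  
     ┃                               ░┃  
     ┃int parse_temp(int buf) {      ░┃  
     ┃    int buf = 95;              ░┃  
     ┃    int result = 111;          ░┃  
 ┏━━━┃    int len = 253;             ░┃  
 ┃ Mu┃    int temp = 110;            ▼┃  
 ┠───┗━━━━━━━━━━━━━━━━━━━━━━━━━━━━━━━━┛  
 ┃      ▼12345┃ FileEditor       ┃  ┃    
 ┃   Tom·····█┠──────────────────┨  ┃    
 ┃  Clap··█··█┃█ach component im▲┃  ┃    
 ┃ Snare······┃The architecture █┃  ┃    
 ┃ HiHat··█·█·┃The pipeline coor░┃  ┃    
 ┃            ┃The architecture ░┃  ┃    
 ┃            ┃The system handle░┃  ┃    
 ┃            ┃                 ░┃  ┃    


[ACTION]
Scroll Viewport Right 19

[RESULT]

    ┠────────────────────────────────┨   
    ┃█include <math.h>              ▲┃   
    ┃#include <string.h>            █┃   
    ┃#include <stdio.h>             ░┃   
    ┃#include <stdlib.h>            ░┃   
    ┃                               ░┃   
    ┃int parse_temp(int buf) {      ░┃   
    ┃    int buf = 95;              ░┃   
    ┃    int result = 111;          ░┃   
┏━━━┃    int len = 253;             ░┃   
┃ Mu┃    int temp = 110;            ▼┃   
┠───┗━━━━━━━━━━━━━━━━━━━━━━━━━━━━━━━━┛   
┃      ▼12345┃ FileEditor       ┃  ┃     
┃   Tom·····█┠──────────────────┨  ┃     
┃  Clap··█··█┃█ach component im▲┃  ┃     
┃ Snare······┃The architecture █┃  ┃     
┃ HiHat··█·█·┃The pipeline coor░┃  ┃     
┃            ┃The architecture ░┃  ┃     
┃            ┃The system handle░┃  ┃     
┃            ┃                 ░┃  ┃     


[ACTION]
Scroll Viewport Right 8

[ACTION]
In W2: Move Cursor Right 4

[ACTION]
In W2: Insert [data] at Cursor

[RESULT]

    ┠────────────────────────────────┨   
    ┃#incdata█ude <math.h>          ▲┃   
    ┃#include <string.h>            █┃   
    ┃#include <stdio.h>             ░┃   
    ┃#include <stdlib.h>            ░┃   
    ┃                               ░┃   
    ┃int parse_temp(int buf) {      ░┃   
    ┃    int buf = 95;              ░┃   
    ┃    int result = 111;          ░┃   
┏━━━┃    int len = 253;             ░┃   
┃ Mu┃    int temp = 110;            ▼┃   
┠───┗━━━━━━━━━━━━━━━━━━━━━━━━━━━━━━━━┛   
┃      ▼12345┃ FileEditor       ┃  ┃     
┃   Tom·····█┠──────────────────┨  ┃     
┃  Clap··█··█┃█ach component im▲┃  ┃     
┃ Snare······┃The architecture █┃  ┃     
┃ HiHat··█·█·┃The pipeline coor░┃  ┃     
┃            ┃The architecture ░┃  ┃     
┃            ┃The system handle░┃  ┃     
┃            ┃                 ░┃  ┃     


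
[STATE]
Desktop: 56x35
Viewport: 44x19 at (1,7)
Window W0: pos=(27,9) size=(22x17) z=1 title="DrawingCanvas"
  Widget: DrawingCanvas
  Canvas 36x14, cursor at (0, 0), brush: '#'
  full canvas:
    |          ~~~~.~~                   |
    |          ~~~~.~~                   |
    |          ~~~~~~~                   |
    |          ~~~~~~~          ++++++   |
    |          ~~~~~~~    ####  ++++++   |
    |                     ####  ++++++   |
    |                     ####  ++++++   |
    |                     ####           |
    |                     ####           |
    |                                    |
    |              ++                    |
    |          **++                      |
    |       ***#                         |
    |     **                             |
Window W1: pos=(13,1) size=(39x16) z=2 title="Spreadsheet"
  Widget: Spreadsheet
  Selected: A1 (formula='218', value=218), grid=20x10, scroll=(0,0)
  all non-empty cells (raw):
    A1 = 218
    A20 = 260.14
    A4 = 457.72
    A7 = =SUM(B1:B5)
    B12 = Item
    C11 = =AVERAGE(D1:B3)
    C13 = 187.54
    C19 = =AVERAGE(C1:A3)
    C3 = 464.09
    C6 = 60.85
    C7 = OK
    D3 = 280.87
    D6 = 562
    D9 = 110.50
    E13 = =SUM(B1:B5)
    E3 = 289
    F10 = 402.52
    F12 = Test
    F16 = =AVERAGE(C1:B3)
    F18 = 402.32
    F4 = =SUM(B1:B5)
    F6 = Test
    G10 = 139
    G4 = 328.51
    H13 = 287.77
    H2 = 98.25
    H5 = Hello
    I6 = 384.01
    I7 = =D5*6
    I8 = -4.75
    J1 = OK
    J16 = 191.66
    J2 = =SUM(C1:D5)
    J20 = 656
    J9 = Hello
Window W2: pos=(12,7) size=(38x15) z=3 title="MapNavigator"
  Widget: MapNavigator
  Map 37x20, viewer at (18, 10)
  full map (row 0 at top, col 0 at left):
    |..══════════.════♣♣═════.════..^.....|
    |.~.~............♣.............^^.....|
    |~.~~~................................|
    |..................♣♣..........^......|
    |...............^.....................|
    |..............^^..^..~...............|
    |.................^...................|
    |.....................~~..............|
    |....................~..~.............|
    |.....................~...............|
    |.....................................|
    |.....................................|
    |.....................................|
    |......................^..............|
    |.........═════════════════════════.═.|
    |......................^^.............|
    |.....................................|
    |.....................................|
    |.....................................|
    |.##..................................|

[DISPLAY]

           ┏━━━━━━━━━━━━━━━━━━━━━━━━━━━━━━━━
           ┃ MapNavigator                   
           ┠────────────────────────────────
           ┃..............^^..^..~..........
           ┃.................^..............
           ┃.....................~~.........
           ┃....................~..~........
           ┃.....................~..........
           ┃..................@.............
           ┃................................
           ┃................................
           ┃......................^.........
           ┃.........═══════════════════════
           ┃......................^^........
           ┗━━━━━━━━━━━━━━━━━━━━━━━━━━━━━━━━
                          ┃              ++ 
                          ┃          **++   
                          ┃       ***#      
                          ┗━━━━━━━━━━━━━━━━━


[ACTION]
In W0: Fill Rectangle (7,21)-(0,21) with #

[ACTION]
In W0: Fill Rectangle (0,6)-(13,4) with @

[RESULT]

           ┏━━━━━━━━━━━━━━━━━━━━━━━━━━━━━━━━
           ┃ MapNavigator                   
           ┠────────────────────────────────
           ┃..............^^..^..~..........
           ┃.................^..............
           ┃.....................~~.........
           ┃....................~..~........
           ┃.....................~..........
           ┃..................@.............
           ┃................................
           ┃................................
           ┃......................^.........
           ┃.........═══════════════════════
           ┃......................^^........
           ┗━━━━━━━━━━━━━━━━━━━━━━━━━━━━━━━━
                          ┃    @@@       ++ 
                          ┃    @@@   **++   
                          ┃    @@@***#      
                          ┗━━━━━━━━━━━━━━━━━


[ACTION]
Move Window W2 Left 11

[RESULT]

┏━━━━━━━━━━━━━━━━━━━━━━━━━━━━━━━━━━━━┓  0   
┃ MapNavigator                       ┃  0   
┠────────────────────────────────────┨.09  2
┃..............^^..^..~..............┃  0   
┃.................^..................┃  0   
┃.....................~~.............┃.85   
┃....................~..~............┃      
┃.....................~..............┃  0   
┃..................@.................┃  0  1
┃....................................┃━━━━━━
┃....................................┃      
┃......................^.............┃      
┃.........═════════════════════════.═┃      
┃......................^^............┃      
┗━━━━━━━━━━━━━━━━━━━━━━━━━━━━━━━━━━━━┛      
                          ┃    @@@       ++ 
                          ┃    @@@   **++   
                          ┃    @@@***#      
                          ┗━━━━━━━━━━━━━━━━━


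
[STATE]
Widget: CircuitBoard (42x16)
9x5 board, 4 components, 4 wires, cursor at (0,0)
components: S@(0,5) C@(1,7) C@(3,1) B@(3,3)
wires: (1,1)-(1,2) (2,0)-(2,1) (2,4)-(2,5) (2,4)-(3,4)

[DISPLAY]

   0 1 2 3 4 5 6 7 8                      
0  [.]                  S                 
                                          
1       · ─ ·                   C         
                                          
2   · ─ ·           · ─ ·                 
                    │                     
3       C       B   ·                     
                                          
4                                         
Cursor: (0,0)                             
                                          
                                          
                                          
                                          
                                          


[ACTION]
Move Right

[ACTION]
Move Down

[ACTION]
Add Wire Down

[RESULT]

   0 1 2 3 4 5 6 7 8                      
0                       S                 
                                          
1      [.]─ ·                   C         
        │                                 
2   · ─ ·           · ─ ·                 
                    │                     
3       C       B   ·                     
                                          
4                                         
Cursor: (1,1)                             
                                          
                                          
                                          
                                          
                                          


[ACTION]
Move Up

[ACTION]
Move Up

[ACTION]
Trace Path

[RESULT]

   0 1 2 3 4 5 6 7 8                      
0      [.]              S                 
                                          
1       · ─ ·                   C         
        │                                 
2   · ─ ·           · ─ ·                 
                    │                     
3       C       B   ·                     
                                          
4                                         
Cursor: (0,1)  Trace: No connections      
                                          
                                          
                                          
                                          
                                          


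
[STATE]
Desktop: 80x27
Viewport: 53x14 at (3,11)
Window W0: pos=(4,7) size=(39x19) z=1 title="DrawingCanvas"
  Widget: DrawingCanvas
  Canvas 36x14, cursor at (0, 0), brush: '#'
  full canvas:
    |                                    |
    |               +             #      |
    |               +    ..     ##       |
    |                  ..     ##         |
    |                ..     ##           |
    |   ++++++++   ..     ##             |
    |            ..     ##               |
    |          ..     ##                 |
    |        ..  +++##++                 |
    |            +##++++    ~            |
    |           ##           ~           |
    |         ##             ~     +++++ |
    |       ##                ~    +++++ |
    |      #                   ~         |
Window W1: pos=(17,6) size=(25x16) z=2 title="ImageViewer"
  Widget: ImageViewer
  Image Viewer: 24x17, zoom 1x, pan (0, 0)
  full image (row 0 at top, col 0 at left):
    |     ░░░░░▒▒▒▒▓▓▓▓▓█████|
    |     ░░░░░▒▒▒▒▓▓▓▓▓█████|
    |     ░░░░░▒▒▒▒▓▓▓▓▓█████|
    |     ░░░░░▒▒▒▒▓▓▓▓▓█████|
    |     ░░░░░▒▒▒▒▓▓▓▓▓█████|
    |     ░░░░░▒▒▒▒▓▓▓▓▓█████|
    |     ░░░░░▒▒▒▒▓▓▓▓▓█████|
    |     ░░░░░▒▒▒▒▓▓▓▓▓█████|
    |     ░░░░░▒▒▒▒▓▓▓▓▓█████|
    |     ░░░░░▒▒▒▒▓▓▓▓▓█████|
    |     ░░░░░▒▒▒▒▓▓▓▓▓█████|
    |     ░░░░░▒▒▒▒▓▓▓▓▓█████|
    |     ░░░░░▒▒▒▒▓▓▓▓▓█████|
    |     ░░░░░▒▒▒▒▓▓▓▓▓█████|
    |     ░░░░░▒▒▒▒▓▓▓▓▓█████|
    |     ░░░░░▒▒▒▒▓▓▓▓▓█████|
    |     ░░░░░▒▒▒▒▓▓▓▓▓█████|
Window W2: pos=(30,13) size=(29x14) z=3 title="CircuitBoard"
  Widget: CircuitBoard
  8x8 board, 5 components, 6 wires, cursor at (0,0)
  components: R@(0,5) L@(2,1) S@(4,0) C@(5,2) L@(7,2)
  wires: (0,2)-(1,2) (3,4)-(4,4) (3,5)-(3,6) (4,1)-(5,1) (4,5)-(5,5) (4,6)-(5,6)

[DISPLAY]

 ┃            ┃     ░░░░░▒▒▒▒▓▓▓▓▓████┃┃             
 ┃            ┃     ░░░░░▒▒▒▒▓▓▓▓▓████┃┃             
 ┃            ┃     ░░░░░▒▒┏━━━━━━━━━━━━━━━━━━━━━━━━━
 ┃            ┃     ░░░░░▒▒┃ CircuitBoard            
 ┃   ++++++++ ┃     ░░░░░▒▒┠─────────────────────────
 ┃            ┃     ░░░░░▒▒┃   0 1 2 3 4 5 6 7       
 ┃          ..┃     ░░░░░▒▒┃0  [.]      ·           R
 ┃        ..  ┃     ░░░░░▒▒┃            │            
 ┃            ┃     ░░░░░▒▒┃1           ·            
 ┃           #┃     ░░░░░▒▒┃                         
 ┃         ## ┗━━━━━━━━━━━━┃2       L                
 ┃       ##                ┃                         
 ┃      #                  ┃3                   ·   ·
 ┃                         ┃                    │    


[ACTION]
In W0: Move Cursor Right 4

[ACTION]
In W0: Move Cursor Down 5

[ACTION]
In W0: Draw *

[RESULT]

 ┃            ┃     ░░░░░▒▒▒▒▓▓▓▓▓████┃┃             
 ┃            ┃     ░░░░░▒▒▒▒▓▓▓▓▓████┃┃             
 ┃            ┃     ░░░░░▒▒┏━━━━━━━━━━━━━━━━━━━━━━━━━
 ┃            ┃     ░░░░░▒▒┃ CircuitBoard            
 ┃   +*++++++ ┃     ░░░░░▒▒┠─────────────────────────
 ┃            ┃     ░░░░░▒▒┃   0 1 2 3 4 5 6 7       
 ┃          ..┃     ░░░░░▒▒┃0  [.]      ·           R
 ┃        ..  ┃     ░░░░░▒▒┃            │            
 ┃            ┃     ░░░░░▒▒┃1           ·            
 ┃           #┃     ░░░░░▒▒┃                         
 ┃         ## ┗━━━━━━━━━━━━┃2       L                
 ┃       ##                ┃                         
 ┃      #                  ┃3                   ·   ·
 ┃                         ┃                    │    


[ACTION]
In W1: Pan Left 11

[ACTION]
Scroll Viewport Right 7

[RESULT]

       ┃     ░░░░░▒▒▒▒▓▓▓▓▓████┃┃                    
       ┃     ░░░░░▒▒▒▒▓▓▓▓▓████┃┃                    
       ┃     ░░░░░▒▒┏━━━━━━━━━━━━━━━━━━━━━━━━━━━┓    
       ┃     ░░░░░▒▒┃ CircuitBoard              ┃    
++++++ ┃     ░░░░░▒▒┠───────────────────────────┨    
       ┃     ░░░░░▒▒┃   0 1 2 3 4 5 6 7         ┃    
     ..┃     ░░░░░▒▒┃0  [.]      ·           R  ┃    
   ..  ┃     ░░░░░▒▒┃            │              ┃    
       ┃     ░░░░░▒▒┃1           ·              ┃    
      #┃     ░░░░░▒▒┃                           ┃    
    ## ┗━━━━━━━━━━━━┃2       L                  ┃    
  ##                ┃                           ┃    
 #                  ┃3                   ·   · ─┃    
                    ┃                    │      ┃    


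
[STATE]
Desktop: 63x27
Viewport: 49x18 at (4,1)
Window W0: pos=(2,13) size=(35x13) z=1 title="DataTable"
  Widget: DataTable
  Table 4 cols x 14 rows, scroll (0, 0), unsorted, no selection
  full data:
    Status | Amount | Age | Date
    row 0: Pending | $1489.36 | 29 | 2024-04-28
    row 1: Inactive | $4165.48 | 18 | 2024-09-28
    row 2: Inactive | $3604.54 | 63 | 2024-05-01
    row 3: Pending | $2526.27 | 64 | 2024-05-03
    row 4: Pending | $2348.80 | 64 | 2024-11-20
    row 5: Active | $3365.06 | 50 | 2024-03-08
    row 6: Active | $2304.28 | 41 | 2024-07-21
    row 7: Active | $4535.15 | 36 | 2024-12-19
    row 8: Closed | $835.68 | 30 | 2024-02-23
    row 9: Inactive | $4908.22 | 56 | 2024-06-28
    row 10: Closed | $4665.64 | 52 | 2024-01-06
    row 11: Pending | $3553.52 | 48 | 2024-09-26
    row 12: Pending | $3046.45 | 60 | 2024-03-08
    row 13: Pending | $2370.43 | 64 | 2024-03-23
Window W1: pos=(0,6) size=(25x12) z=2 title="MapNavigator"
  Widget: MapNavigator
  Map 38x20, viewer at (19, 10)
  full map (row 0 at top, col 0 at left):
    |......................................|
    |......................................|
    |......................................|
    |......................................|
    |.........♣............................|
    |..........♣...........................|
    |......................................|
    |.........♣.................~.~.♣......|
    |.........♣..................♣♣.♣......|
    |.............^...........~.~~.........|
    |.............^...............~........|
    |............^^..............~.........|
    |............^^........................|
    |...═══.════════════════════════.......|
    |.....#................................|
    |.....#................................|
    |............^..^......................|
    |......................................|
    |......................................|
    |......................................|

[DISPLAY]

                                                 
                                                 
                                                 
                                                 
                                                 
━━━━━━━━━━━━━━━━━━━━┓                            
pNavigator          ┃                            
────────────────────┨                            
....................┃                            
................~.~.┃                            
.................♣♣.┃                            
..^...........~.~~..┃                            
..^.....@.........~.┃━━━━━━━━━━━┓                
.^^..............~..┃           ┃                
.^^.................┃───────────┨                
════════════════════┃Date       ┃                
━━━━━━━━━━━━━━━━━━━━┛────────── ┃                
ending │$1489.36│29 │2024-04-28 ┃                


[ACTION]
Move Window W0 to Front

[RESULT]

                                                 
                                                 
                                                 
                                                 
                                                 
━━━━━━━━━━━━━━━━━━━━┓                            
pNavigator          ┃                            
────────────────────┨                            
....................┃                            
................~.~.┃                            
.................♣♣.┃                            
..^...........~.~~..┃                            
━━━━━━━━━━━━━━━━━━━━━━━━━━━━━━━━┓                
DataTable                       ┃                
────────────────────────────────┨                
tatus  │Amount  │Age│Date       ┃                
───────┼────────┼───┼────────── ┃                
ending │$1489.36│29 │2024-04-28 ┃                


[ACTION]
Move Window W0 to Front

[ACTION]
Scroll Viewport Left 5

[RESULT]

                                                 
                                                 
                                                 
                                                 
                                                 
┏━━━━━━━━━━━━━━━━━━━━━━━┓                        
┃ MapNavigator          ┃                        
┠───────────────────────┨                        
┃.......................┃                        
┃.♣.................~.~.┃                        
┃.♣..................♣♣.┃                        
┃.....^...........~.~~..┃                        
┃.┏━━━━━━━━━━━━━━━━━━━━━━━━━━━━━━━━━┓            
┃.┃ DataTable                       ┃            
┃.┠─────────────────────────────────┨            
┃═┃Status  │Amount  │Age│Date       ┃            
┗━┃────────┼────────┼───┼────────── ┃            
  ┃Pending │$1489.36│29 │2024-04-28 ┃            
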